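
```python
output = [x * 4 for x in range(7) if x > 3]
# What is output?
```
Trace:
  x=0
  x=1
  x=2
  x=3
  x=4
  x=5
  x=6
  output=[16, 20, 24]

Final answer: [16, 20, 24]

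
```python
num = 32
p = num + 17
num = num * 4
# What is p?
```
Trace:
  num=32
  num=32, p=49
  num=128, p=49

Final answer: 49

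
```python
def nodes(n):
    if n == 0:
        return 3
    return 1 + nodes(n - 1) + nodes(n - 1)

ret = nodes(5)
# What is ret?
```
Call trace (a repeated sub-call is expanded the first time; later identical calls just restate its return value):
nodes(n=5)
  nodes(n=4)
    nodes(n=3)
      nodes(n=2)
        nodes(n=1)
          nodes(n=0)
          -> return 3
          nodes(n=0)
          -> return 3
        -> return 7
        nodes(n=1) -> return 7  (same call as traced above)
      -> return 15
      nodes(n=2) -> return 15  (same call as traced above)
    -> return 31
    nodes(n=3) -> return 31  (same call as traced above)
  -> return 63
  nodes(n=4) -> return 63  (same call as traced above)
-> return 127

Final answer: 127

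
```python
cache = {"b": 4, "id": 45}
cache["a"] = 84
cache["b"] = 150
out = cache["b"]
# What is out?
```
Trace:
  cache={'b': 4, 'id': 45}
  cache={'b': 4, 'id': 45, 'a': 84}
  cache={'b': 150, 'id': 45, 'a': 84}
  cache={'b': 150, 'id': 45, 'a': 84}, out=150

Final answer: 150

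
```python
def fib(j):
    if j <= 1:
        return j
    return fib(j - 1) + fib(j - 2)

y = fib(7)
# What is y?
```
Call trace (a repeated sub-call is expanded the first time; later identical calls just restate its return value):
fib(j=7)
  fib(j=6)
    fib(j=5)
      fib(j=4)
        fib(j=3)
          fib(j=2)
            fib(j=1)
            -> return 1
            fib(j=0)
            -> return 0
          -> return 1
          fib(j=1)
          -> return 1
        -> return 2
        fib(j=2) -> return 1  (same call as traced above)
      -> return 3
      fib(j=3) -> return 2  (same call as traced above)
    -> return 5
    fib(j=4) -> return 3  (same call as traced above)
  -> return 8
  fib(j=5) -> return 5  (same call as traced above)
-> return 13

Final answer: 13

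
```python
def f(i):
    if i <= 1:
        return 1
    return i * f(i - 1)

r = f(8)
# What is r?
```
Call trace:
f(i=8)
  f(i=7)
    f(i=6)
      f(i=5)
        f(i=4)
          f(i=3)
            f(i=2)
              f(i=1)
              -> return 1
            -> return 2
          -> return 6
        -> return 24
      -> return 120
    -> return 720
  -> return 5040
-> return 40320

Final answer: 40320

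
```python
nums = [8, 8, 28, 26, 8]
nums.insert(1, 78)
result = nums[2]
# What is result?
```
Trace:
  nums=[8, 8, 28, 26, 8]
  nums=[8, 78, 8, 28, 26, 8]
  nums=[8, 78, 8, 28, 26, 8], result=8

Final answer: 8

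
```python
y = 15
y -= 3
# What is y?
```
Trace:
  y=15
  y=12

Final answer: 12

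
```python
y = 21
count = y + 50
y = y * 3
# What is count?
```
Trace:
  y=21
  y=21, count=71
  y=63, count=71

Final answer: 71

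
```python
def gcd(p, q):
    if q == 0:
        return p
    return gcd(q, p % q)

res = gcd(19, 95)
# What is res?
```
Call trace:
gcd(p=19, q=95)
  gcd(p=95, q=19)
    gcd(p=19, q=0)
    -> return 19
  -> return 19
-> return 19

Final answer: 19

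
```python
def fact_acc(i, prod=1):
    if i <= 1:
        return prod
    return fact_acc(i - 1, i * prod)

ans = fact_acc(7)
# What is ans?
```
Call trace:
fact_acc(i=7, prod=1)
  fact_acc(i=6, prod=7)
    fact_acc(i=5, prod=42)
      fact_acc(i=4, prod=210)
        fact_acc(i=3, prod=840)
          fact_acc(i=2, prod=2520)
            fact_acc(i=1, prod=5040)
            -> return 5040
          -> return 5040
        -> return 5040
      -> return 5040
    -> return 5040
  -> return 5040
-> return 5040

Final answer: 5040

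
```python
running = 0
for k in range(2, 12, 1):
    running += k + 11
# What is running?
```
Trace:
  running=0
  running=13, k=2
  running=27, k=3
  running=42, k=4
  running=58, k=5
  running=75, k=6
  running=93, k=7
  running=112, k=8
  running=132, k=9
  running=153, k=10
  running=175, k=11

Final answer: 175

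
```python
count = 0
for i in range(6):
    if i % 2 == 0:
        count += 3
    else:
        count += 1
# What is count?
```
Trace:
  count=0
  count=3, i=0
  count=4, i=1
  count=7, i=2
  count=8, i=3
  count=11, i=4
  count=12, i=5

Final answer: 12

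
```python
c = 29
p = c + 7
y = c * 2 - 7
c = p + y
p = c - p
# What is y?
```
Trace:
  c=29
  c=29, p=36
  c=29, p=36, y=51
  c=87, p=36, y=51
  c=87, p=51, y=51

Final answer: 51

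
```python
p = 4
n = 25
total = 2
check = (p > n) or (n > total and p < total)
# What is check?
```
Trace:
  p=4
  p=4, n=25
  p=4, n=25, total=2
  p=4, n=25, total=2, check=False

Final answer: False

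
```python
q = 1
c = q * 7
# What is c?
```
Trace:
  q=1
  q=1, c=7

Final answer: 7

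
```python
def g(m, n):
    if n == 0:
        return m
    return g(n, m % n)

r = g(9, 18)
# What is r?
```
Call trace:
g(m=9, n=18)
  g(m=18, n=9)
    g(m=9, n=0)
    -> return 9
  -> return 9
-> return 9

Final answer: 9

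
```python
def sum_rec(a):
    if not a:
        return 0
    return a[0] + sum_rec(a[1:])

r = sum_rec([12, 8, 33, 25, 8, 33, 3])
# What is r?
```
Call trace:
sum_rec(a=[12, 8, 33, 25, 8, 33, 3])
  sum_rec(a=[8, 33, 25, 8, 33, 3])
    sum_rec(a=[33, 25, 8, 33, 3])
      sum_rec(a=[25, 8, 33, 3])
        sum_rec(a=[8, 33, 3])
          sum_rec(a=[33, 3])
            sum_rec(a=[3])
              sum_rec(a=[])
              -> return 0
            -> return 3
          -> return 36
        -> return 44
      -> return 69
    -> return 102
  -> return 110
-> return 122

Final answer: 122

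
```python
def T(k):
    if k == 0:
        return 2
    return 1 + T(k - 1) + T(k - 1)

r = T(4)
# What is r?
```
Call trace (a repeated sub-call is expanded the first time; later identical calls just restate its return value):
T(k=4)
  T(k=3)
    T(k=2)
      T(k=1)
        T(k=0)
        -> return 2
        T(k=0)
        -> return 2
      -> return 5
      T(k=1) -> return 5  (same call as traced above)
    -> return 11
    T(k=2) -> return 11  (same call as traced above)
  -> return 23
  T(k=3) -> return 23  (same call as traced above)
-> return 47

Final answer: 47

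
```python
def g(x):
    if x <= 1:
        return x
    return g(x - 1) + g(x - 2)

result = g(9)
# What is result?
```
Call trace (a repeated sub-call is expanded the first time; later identical calls just restate its return value):
g(x=9)
  g(x=8)
    g(x=7)
      g(x=6)
        g(x=5)
          g(x=4)
            g(x=3)
              g(x=2)
                g(x=1)
                -> return 1
                g(x=0)
                -> return 0
              -> return 1
              g(x=1)
              -> return 1
            -> return 2
            g(x=2) -> return 1  (same call as traced above)
          -> return 3
          g(x=3) -> return 2  (same call as traced above)
        -> return 5
        g(x=4) -> return 3  (same call as traced above)
      -> return 8
      g(x=5) -> return 5  (same call as traced above)
    -> return 13
    g(x=6) -> return 8  (same call as traced above)
  -> return 21
  g(x=7) -> return 13  (same call as traced above)
-> return 34

Final answer: 34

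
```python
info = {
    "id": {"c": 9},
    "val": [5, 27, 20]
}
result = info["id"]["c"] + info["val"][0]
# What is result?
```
Trace:
  info={'id': {'c': 9}, 'val': [5, 27, 20]}
  info={'id': {'c': 9}, 'val': [5, 27, 20]}, result=14

Final answer: 14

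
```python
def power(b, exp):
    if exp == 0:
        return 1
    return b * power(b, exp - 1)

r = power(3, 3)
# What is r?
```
Call trace:
power(b=3, exp=3)
  power(b=3, exp=2)
    power(b=3, exp=1)
      power(b=3, exp=0)
      -> return 1
    -> return 3
  -> return 9
-> return 27

Final answer: 27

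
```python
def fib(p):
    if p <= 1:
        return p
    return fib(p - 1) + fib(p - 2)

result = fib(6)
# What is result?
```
Call trace (a repeated sub-call is expanded the first time; later identical calls just restate its return value):
fib(p=6)
  fib(p=5)
    fib(p=4)
      fib(p=3)
        fib(p=2)
          fib(p=1)
          -> return 1
          fib(p=0)
          -> return 0
        -> return 1
        fib(p=1)
        -> return 1
      -> return 2
      fib(p=2) -> return 1  (same call as traced above)
    -> return 3
    fib(p=3) -> return 2  (same call as traced above)
  -> return 5
  fib(p=4) -> return 3  (same call as traced above)
-> return 8

Final answer: 8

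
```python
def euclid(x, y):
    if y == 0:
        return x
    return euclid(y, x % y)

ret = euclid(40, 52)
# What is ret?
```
Call trace:
euclid(x=40, y=52)
  euclid(x=52, y=40)
    euclid(x=40, y=12)
      euclid(x=12, y=4)
        euclid(x=4, y=0)
        -> return 4
      -> return 4
    -> return 4
  -> return 4
-> return 4

Final answer: 4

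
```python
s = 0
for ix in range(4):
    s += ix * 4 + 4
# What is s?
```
Trace:
  s=0
  s=4, ix=0
  s=12, ix=1
  s=24, ix=2
  s=40, ix=3

Final answer: 40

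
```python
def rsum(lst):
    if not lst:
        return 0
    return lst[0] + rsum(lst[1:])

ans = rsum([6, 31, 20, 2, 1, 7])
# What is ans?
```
Call trace:
rsum(lst=[6, 31, 20, 2, 1, 7])
  rsum(lst=[31, 20, 2, 1, 7])
    rsum(lst=[20, 2, 1, 7])
      rsum(lst=[2, 1, 7])
        rsum(lst=[1, 7])
          rsum(lst=[7])
            rsum(lst=[])
            -> return 0
          -> return 7
        -> return 8
      -> return 10
    -> return 30
  -> return 61
-> return 67

Final answer: 67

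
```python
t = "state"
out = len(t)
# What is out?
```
Trace:
  t='state'
  t='state', out=5

Final answer: 5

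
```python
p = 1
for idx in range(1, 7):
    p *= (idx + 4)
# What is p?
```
Trace:
  p=1
  p=5, idx=1
  p=30, idx=2
  p=210, idx=3
  p=1680, idx=4
  p=15120, idx=5
  p=151200, idx=6

Final answer: 151200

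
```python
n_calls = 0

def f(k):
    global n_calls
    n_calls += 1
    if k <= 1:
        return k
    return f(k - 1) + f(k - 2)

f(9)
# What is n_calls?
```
Call trace (a repeated sub-call is expanded the first time; later identical calls just restate its return value):
f(k=9)
  f(k=8)
    f(k=7)
      f(k=6)
        f(k=5)
          f(k=4)
            f(k=3)
              f(k=2)
                f(k=1)
                -> return 1
                f(k=0)
                -> return 0
              -> return 1
              f(k=1)
              -> return 1
            -> return 2
            f(k=2) -> return 1  (same call as traced above)
          -> return 3
          f(k=3) -> return 2  (same call as traced above)
        -> return 5
        f(k=4) -> return 3  (same call as traced above)
      -> return 8
      f(k=5) -> return 5  (same call as traced above)
    -> return 13
    f(k=6) -> return 8  (same call as traced above)
  -> return 21
  f(k=7) -> return 13  (same call as traced above)
-> return 34

n_calls is incremented once per call, so count the calls in each subtree. Let C(k) = number of calls made by f(k).
C(0) = C(1) = 1 (base case, no recursion); C(k) = 1 + C(k - 1) + C(k - 2) otherwise.
C(2) = 1 + C(1) + C(0) = 1 + 1 + 1 = 3
C(3) = 1 + C(2) + C(1) = 1 + 3 + 1 = 5
C(4) = 1 + C(3) + C(2) = 1 + 5 + 3 = 9
C(5) = 1 + C(4) + C(3) = 1 + 9 + 5 = 15
C(6) = 1 + C(5) + C(4) = 1 + 15 + 9 = 25
C(7) = 1 + C(6) + C(5) = 1 + 25 + 15 = 41
C(8) = 1 + C(7) + C(6) = 1 + 41 + 25 = 67
C(9) = 1 + C(8) + C(7) = 1 + 67 + 41 = 109
n_calls = C(9) = 109

Final answer: 109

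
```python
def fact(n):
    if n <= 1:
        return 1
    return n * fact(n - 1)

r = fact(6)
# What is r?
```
Call trace:
fact(n=6)
  fact(n=5)
    fact(n=4)
      fact(n=3)
        fact(n=2)
          fact(n=1)
          -> return 1
        -> return 2
      -> return 6
    -> return 24
  -> return 120
-> return 720

Final answer: 720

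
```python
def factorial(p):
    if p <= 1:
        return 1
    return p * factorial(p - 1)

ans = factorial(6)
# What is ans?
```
Call trace:
factorial(p=6)
  factorial(p=5)
    factorial(p=4)
      factorial(p=3)
        factorial(p=2)
          factorial(p=1)
          -> return 1
        -> return 2
      -> return 6
    -> return 24
  -> return 120
-> return 720

Final answer: 720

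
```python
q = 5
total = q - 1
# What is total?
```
Trace:
  q=5
  q=5, total=4

Final answer: 4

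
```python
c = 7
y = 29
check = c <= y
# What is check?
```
Trace:
  c=7
  c=7, y=29
  c=7, y=29, check=True

Final answer: True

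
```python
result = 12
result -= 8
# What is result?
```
Trace:
  result=12
  result=4

Final answer: 4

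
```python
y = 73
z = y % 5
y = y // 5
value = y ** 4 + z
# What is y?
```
Trace:
  y=73
  y=73, z=3
  y=14, z=3
  y=14, z=3, value=38419

Final answer: 14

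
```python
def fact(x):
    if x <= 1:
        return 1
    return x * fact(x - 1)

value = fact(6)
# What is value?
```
Call trace:
fact(x=6)
  fact(x=5)
    fact(x=4)
      fact(x=3)
        fact(x=2)
          fact(x=1)
          -> return 1
        -> return 2
      -> return 6
    -> return 24
  -> return 120
-> return 720

Final answer: 720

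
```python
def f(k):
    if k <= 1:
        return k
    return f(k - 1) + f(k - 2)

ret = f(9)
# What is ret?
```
Call trace (a repeated sub-call is expanded the first time; later identical calls just restate its return value):
f(k=9)
  f(k=8)
    f(k=7)
      f(k=6)
        f(k=5)
          f(k=4)
            f(k=3)
              f(k=2)
                f(k=1)
                -> return 1
                f(k=0)
                -> return 0
              -> return 1
              f(k=1)
              -> return 1
            -> return 2
            f(k=2) -> return 1  (same call as traced above)
          -> return 3
          f(k=3) -> return 2  (same call as traced above)
        -> return 5
        f(k=4) -> return 3  (same call as traced above)
      -> return 8
      f(k=5) -> return 5  (same call as traced above)
    -> return 13
    f(k=6) -> return 8  (same call as traced above)
  -> return 21
  f(k=7) -> return 13  (same call as traced above)
-> return 34

Final answer: 34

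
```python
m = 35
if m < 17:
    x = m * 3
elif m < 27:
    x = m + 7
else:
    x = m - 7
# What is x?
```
Trace:
  m=35
  m=35, x=28

Final answer: 28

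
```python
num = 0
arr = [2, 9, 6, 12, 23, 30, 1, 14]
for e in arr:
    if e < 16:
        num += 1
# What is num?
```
Trace:
  num=0
  num=1, e=2
  num=2, e=9
  num=3, e=6
  num=4, e=12
  num=4, e=23
  num=4, e=30
  num=5, e=1
  num=6, e=14

Final answer: 6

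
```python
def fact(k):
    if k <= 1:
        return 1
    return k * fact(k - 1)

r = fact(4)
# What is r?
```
Call trace:
fact(k=4)
  fact(k=3)
    fact(k=2)
      fact(k=1)
      -> return 1
    -> return 2
  -> return 6
-> return 24

Final answer: 24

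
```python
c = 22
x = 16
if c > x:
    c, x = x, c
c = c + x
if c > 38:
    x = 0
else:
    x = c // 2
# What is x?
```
Trace:
  c=22
  c=22, x=16
  c=16, x=22
  c=38, x=22
  c=38, x=19

Final answer: 19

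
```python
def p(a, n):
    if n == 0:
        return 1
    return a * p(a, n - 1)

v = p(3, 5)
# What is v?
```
Call trace:
p(a=3, n=5)
  p(a=3, n=4)
    p(a=3, n=3)
      p(a=3, n=2)
        p(a=3, n=1)
          p(a=3, n=0)
          -> return 1
        -> return 3
      -> return 9
    -> return 27
  -> return 81
-> return 243

Final answer: 243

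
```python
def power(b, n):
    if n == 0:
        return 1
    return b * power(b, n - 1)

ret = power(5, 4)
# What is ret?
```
Call trace:
power(b=5, n=4)
  power(b=5, n=3)
    power(b=5, n=2)
      power(b=5, n=1)
        power(b=5, n=0)
        -> return 1
      -> return 5
    -> return 25
  -> return 125
-> return 625

Final answer: 625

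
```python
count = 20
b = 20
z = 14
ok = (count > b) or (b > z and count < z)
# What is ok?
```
Trace:
  count=20
  count=20, b=20
  count=20, b=20, z=14
  count=20, b=20, z=14, ok=False

Final answer: False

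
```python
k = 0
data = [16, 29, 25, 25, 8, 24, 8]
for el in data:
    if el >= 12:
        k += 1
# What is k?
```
Trace:
  k=0
  k=1, el=16
  k=2, el=29
  k=3, el=25
  k=4, el=25
  k=4, el=8
  k=5, el=24
  k=5, el=8

Final answer: 5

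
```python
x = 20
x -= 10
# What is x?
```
Trace:
  x=20
  x=10

Final answer: 10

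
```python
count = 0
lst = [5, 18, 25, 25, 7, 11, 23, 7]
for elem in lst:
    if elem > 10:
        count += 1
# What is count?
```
Trace:
  count=0
  count=0, elem=5
  count=1, elem=18
  count=2, elem=25
  count=3, elem=25
  count=3, elem=7
  count=4, elem=11
  count=5, elem=23
  count=5, elem=7

Final answer: 5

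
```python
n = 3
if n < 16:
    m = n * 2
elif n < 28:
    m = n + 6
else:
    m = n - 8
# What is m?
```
Trace:
  n=3
  n=3, m=6

Final answer: 6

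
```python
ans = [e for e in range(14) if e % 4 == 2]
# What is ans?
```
Trace:
  e=0
  e=1
  e=2
  e=3
  e=4
  e=5
  e=6
  e=7
  e=8
  e=9
  e=10
  e=11
  e=12
  e=13
  ans=[2, 6, 10]

Final answer: [2, 6, 10]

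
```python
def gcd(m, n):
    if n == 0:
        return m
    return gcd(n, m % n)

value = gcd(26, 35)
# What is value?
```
Call trace:
gcd(m=26, n=35)
  gcd(m=35, n=26)
    gcd(m=26, n=9)
      gcd(m=9, n=8)
        gcd(m=8, n=1)
          gcd(m=1, n=0)
          -> return 1
        -> return 1
      -> return 1
    -> return 1
  -> return 1
-> return 1

Final answer: 1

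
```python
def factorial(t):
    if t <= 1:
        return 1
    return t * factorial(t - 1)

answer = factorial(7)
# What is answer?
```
Call trace:
factorial(t=7)
  factorial(t=6)
    factorial(t=5)
      factorial(t=4)
        factorial(t=3)
          factorial(t=2)
            factorial(t=1)
            -> return 1
          -> return 2
        -> return 6
      -> return 24
    -> return 120
  -> return 720
-> return 5040

Final answer: 5040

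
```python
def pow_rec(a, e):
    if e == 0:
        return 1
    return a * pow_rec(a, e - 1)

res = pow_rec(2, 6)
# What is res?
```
Call trace:
pow_rec(a=2, e=6)
  pow_rec(a=2, e=5)
    pow_rec(a=2, e=4)
      pow_rec(a=2, e=3)
        pow_rec(a=2, e=2)
          pow_rec(a=2, e=1)
            pow_rec(a=2, e=0)
            -> return 1
          -> return 2
        -> return 4
      -> return 8
    -> return 16
  -> return 32
-> return 64

Final answer: 64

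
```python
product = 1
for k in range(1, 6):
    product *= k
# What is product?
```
Trace:
  product=1
  product=1, k=1
  product=2, k=2
  product=6, k=3
  product=24, k=4
  product=120, k=5

Final answer: 120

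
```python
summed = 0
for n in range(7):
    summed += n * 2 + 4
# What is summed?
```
Trace:
  summed=0
  summed=4, n=0
  summed=10, n=1
  summed=18, n=2
  summed=28, n=3
  summed=40, n=4
  summed=54, n=5
  summed=70, n=6

Final answer: 70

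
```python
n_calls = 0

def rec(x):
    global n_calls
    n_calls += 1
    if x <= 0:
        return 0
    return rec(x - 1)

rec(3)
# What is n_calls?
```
Call trace:
rec(x=3)
  rec(x=2)
    rec(x=1)
      rec(x=0)
      -> return 0
    -> return 0
  -> return 0
-> return 0

n_calls is incremented once per call. rec is entered once for each x = 3, 2, 1, 0 (the x <= 0 call returns without recursing), i.e. 3 + 1 calls.
n_calls = 4

Final answer: 4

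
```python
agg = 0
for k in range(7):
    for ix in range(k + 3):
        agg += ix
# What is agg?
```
Trace:
  agg=0
  agg=0, k=0, ix=0
  agg=1, k=0, ix=1
  agg=3, k=0, ix=2
  agg=3, k=1, ix=0
  agg=4, k=1, ix=1
  agg=6, k=1, ix=2
  agg=9, k=1, ix=3
  agg=9, k=2, ix=0
  agg=10, k=2, ix=1
  agg=12, k=2, ix=2
  agg=15, k=2, ix=3
  agg=19, k=2, ix=4
  agg=19, k=3, ix=0
  agg=20, k=3, ix=1
  agg=22, k=3, ix=2
  agg=25, k=3, ix=3
  agg=29, k=3, ix=4
  agg=34, k=3, ix=5
  agg=34, k=4, ix=0
  agg=35, k=4, ix=1
  agg=37, k=4, ix=2
  agg=40, k=4, ix=3
  agg=44, k=4, ix=4
  agg=49, k=4, ix=5
  agg=55, k=4, ix=6
  agg=55, k=5, ix=0
  agg=56, k=5, ix=1
  agg=58, k=5, ix=2
  agg=61, k=5, ix=3
  agg=65, k=5, ix=4
  agg=70, k=5, ix=5
  agg=76, k=5, ix=6
  agg=83, k=5, ix=7
  agg=83, k=6, ix=0
  agg=84, k=6, ix=1
  agg=86, k=6, ix=2
  agg=89, k=6, ix=3
  agg=93, k=6, ix=4
  agg=98, k=6, ix=5
  agg=104, k=6, ix=6
  agg=111, k=6, ix=7
  agg=119, k=6, ix=8

Final answer: 119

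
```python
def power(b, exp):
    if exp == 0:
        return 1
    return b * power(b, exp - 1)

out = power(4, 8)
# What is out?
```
Call trace:
power(b=4, exp=8)
  power(b=4, exp=7)
    power(b=4, exp=6)
      power(b=4, exp=5)
        power(b=4, exp=4)
          power(b=4, exp=3)
            power(b=4, exp=2)
              power(b=4, exp=1)
                power(b=4, exp=0)
                -> return 1
              -> return 4
            -> return 16
          -> return 64
        -> return 256
      -> return 1024
    -> return 4096
  -> return 16384
-> return 65536

Final answer: 65536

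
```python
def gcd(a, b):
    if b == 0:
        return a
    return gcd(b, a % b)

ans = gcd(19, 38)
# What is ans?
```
Call trace:
gcd(a=19, b=38)
  gcd(a=38, b=19)
    gcd(a=19, b=0)
    -> return 19
  -> return 19
-> return 19

Final answer: 19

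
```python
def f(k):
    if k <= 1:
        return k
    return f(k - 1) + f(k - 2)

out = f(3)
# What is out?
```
Call trace:
f(k=3)
  f(k=2)
    f(k=1)
    -> return 1
    f(k=0)
    -> return 0
  -> return 1
  f(k=1)
  -> return 1
-> return 2

Final answer: 2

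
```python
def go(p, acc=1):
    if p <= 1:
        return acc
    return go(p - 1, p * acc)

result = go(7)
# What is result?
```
Call trace:
go(p=7, acc=1)
  go(p=6, acc=7)
    go(p=5, acc=42)
      go(p=4, acc=210)
        go(p=3, acc=840)
          go(p=2, acc=2520)
            go(p=1, acc=5040)
            -> return 5040
          -> return 5040
        -> return 5040
      -> return 5040
    -> return 5040
  -> return 5040
-> return 5040

Final answer: 5040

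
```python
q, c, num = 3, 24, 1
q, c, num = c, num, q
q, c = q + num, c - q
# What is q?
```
Trace:
  q=3, c=24, num=1
  q=24, c=1, num=3
  q=27, c=-23, num=3

Final answer: 27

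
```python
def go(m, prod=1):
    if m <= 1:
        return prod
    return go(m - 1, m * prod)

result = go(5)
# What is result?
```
Call trace:
go(m=5, prod=1)
  go(m=4, prod=5)
    go(m=3, prod=20)
      go(m=2, prod=60)
        go(m=1, prod=120)
        -> return 120
      -> return 120
    -> return 120
  -> return 120
-> return 120

Final answer: 120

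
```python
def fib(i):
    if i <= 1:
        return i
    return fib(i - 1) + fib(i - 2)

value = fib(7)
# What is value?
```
Call trace (a repeated sub-call is expanded the first time; later identical calls just restate its return value):
fib(i=7)
  fib(i=6)
    fib(i=5)
      fib(i=4)
        fib(i=3)
          fib(i=2)
            fib(i=1)
            -> return 1
            fib(i=0)
            -> return 0
          -> return 1
          fib(i=1)
          -> return 1
        -> return 2
        fib(i=2) -> return 1  (same call as traced above)
      -> return 3
      fib(i=3) -> return 2  (same call as traced above)
    -> return 5
    fib(i=4) -> return 3  (same call as traced above)
  -> return 8
  fib(i=5) -> return 5  (same call as traced above)
-> return 13

Final answer: 13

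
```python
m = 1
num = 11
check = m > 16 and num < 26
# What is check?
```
Trace:
  m=1
  m=1, num=11
  m=1, num=11, check=False

Final answer: False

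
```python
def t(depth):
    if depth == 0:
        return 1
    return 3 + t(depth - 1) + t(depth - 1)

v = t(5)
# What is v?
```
Call trace (a repeated sub-call is expanded the first time; later identical calls just restate its return value):
t(depth=5)
  t(depth=4)
    t(depth=3)
      t(depth=2)
        t(depth=1)
          t(depth=0)
          -> return 1
          t(depth=0)
          -> return 1
        -> return 5
        t(depth=1) -> return 5  (same call as traced above)
      -> return 13
      t(depth=2) -> return 13  (same call as traced above)
    -> return 29
    t(depth=3) -> return 29  (same call as traced above)
  -> return 61
  t(depth=4) -> return 61  (same call as traced above)
-> return 125

Final answer: 125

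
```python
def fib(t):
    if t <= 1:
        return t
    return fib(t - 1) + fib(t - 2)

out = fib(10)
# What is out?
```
Call trace (a repeated sub-call is expanded the first time; later identical calls just restate its return value):
fib(t=10)
  fib(t=9)
    fib(t=8)
      fib(t=7)
        fib(t=6)
          fib(t=5)
            fib(t=4)
              fib(t=3)
                fib(t=2)
                  fib(t=1)
                  -> return 1
                  fib(t=0)
                  -> return 0
                -> return 1
                fib(t=1)
                -> return 1
              -> return 2
              fib(t=2) -> return 1  (same call as traced above)
            -> return 3
            fib(t=3) -> return 2  (same call as traced above)
          -> return 5
          fib(t=4) -> return 3  (same call as traced above)
        -> return 8
        fib(t=5) -> return 5  (same call as traced above)
      -> return 13
      fib(t=6) -> return 8  (same call as traced above)
    -> return 21
    fib(t=7) -> return 13  (same call as traced above)
  -> return 34
  fib(t=8) -> return 21  (same call as traced above)
-> return 55

Final answer: 55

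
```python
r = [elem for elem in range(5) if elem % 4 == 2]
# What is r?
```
Trace:
  elem=0
  elem=1
  elem=2
  elem=3
  elem=4
  r=[2]

Final answer: [2]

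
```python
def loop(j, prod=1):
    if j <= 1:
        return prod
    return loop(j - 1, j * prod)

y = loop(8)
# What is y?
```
Call trace:
loop(j=8, prod=1)
  loop(j=7, prod=8)
    loop(j=6, prod=56)
      loop(j=5, prod=336)
        loop(j=4, prod=1680)
          loop(j=3, prod=6720)
            loop(j=2, prod=20160)
              loop(j=1, prod=40320)
              -> return 40320
            -> return 40320
          -> return 40320
        -> return 40320
      -> return 40320
    -> return 40320
  -> return 40320
-> return 40320

Final answer: 40320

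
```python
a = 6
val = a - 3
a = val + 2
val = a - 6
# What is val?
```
Trace:
  a=6
  a=6, val=3
  a=5, val=3
  a=5, val=-1

Final answer: -1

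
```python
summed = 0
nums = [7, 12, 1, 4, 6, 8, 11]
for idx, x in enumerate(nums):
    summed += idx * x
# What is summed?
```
Trace:
  summed=0
  summed=0, idx=0, x=7
  summed=12, idx=1, x=12
  summed=14, idx=2, x=1
  summed=26, idx=3, x=4
  summed=50, idx=4, x=6
  summed=90, idx=5, x=8
  summed=156, idx=6, x=11

Final answer: 156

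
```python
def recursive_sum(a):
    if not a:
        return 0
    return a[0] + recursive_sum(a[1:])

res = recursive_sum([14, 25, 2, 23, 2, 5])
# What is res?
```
Call trace:
recursive_sum(a=[14, 25, 2, 23, 2, 5])
  recursive_sum(a=[25, 2, 23, 2, 5])
    recursive_sum(a=[2, 23, 2, 5])
      recursive_sum(a=[23, 2, 5])
        recursive_sum(a=[2, 5])
          recursive_sum(a=[5])
            recursive_sum(a=[])
            -> return 0
          -> return 5
        -> return 7
      -> return 30
    -> return 32
  -> return 57
-> return 71

Final answer: 71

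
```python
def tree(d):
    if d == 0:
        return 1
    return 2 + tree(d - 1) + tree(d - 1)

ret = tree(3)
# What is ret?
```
Call trace (a repeated sub-call is expanded the first time; later identical calls just restate its return value):
tree(d=3)
  tree(d=2)
    tree(d=1)
      tree(d=0)
      -> return 1
      tree(d=0)
      -> return 1
    -> return 4
    tree(d=1) -> return 4  (same call as traced above)
  -> return 10
  tree(d=2) -> return 10  (same call as traced above)
-> return 22

Final answer: 22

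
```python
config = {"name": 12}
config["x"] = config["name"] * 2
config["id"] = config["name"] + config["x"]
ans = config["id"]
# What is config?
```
Trace:
  config={'name': 12}
  config={'name': 12, 'x': 24}
  config={'name': 12, 'x': 24, 'id': 36}
  config={'name': 12, 'x': 24, 'id': 36}, ans=36

Final answer: {'name': 12, 'x': 24, 'id': 36}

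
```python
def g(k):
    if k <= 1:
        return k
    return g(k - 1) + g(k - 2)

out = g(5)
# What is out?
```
Call trace (a repeated sub-call is expanded the first time; later identical calls just restate its return value):
g(k=5)
  g(k=4)
    g(k=3)
      g(k=2)
        g(k=1)
        -> return 1
        g(k=0)
        -> return 0
      -> return 1
      g(k=1)
      -> return 1
    -> return 2
    g(k=2) -> return 1  (same call as traced above)
  -> return 3
  g(k=3) -> return 2  (same call as traced above)
-> return 5

Final answer: 5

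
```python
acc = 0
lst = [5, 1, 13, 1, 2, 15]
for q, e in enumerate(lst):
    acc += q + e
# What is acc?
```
Trace:
  acc=0
  acc=5, q=0, e=5
  acc=7, q=1, e=1
  acc=22, q=2, e=13
  acc=26, q=3, e=1
  acc=32, q=4, e=2
  acc=52, q=5, e=15

Final answer: 52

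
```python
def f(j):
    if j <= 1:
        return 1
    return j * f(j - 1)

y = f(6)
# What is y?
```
Call trace:
f(j=6)
  f(j=5)
    f(j=4)
      f(j=3)
        f(j=2)
          f(j=1)
          -> return 1
        -> return 2
      -> return 6
    -> return 24
  -> return 120
-> return 720

Final answer: 720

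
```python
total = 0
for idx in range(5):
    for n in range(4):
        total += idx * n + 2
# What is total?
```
Trace:
  total=0
  total=2, idx=0, n=0
  total=4, idx=0, n=1
  total=6, idx=0, n=2
  total=8, idx=0, n=3
  total=10, idx=1, n=0
  total=13, idx=1, n=1
  total=17, idx=1, n=2
  total=22, idx=1, n=3
  total=24, idx=2, n=0
  total=28, idx=2, n=1
  total=34, idx=2, n=2
  total=42, idx=2, n=3
  total=44, idx=3, n=0
  total=49, idx=3, n=1
  total=57, idx=3, n=2
  total=68, idx=3, n=3
  total=70, idx=4, n=0
  total=76, idx=4, n=1
  total=86, idx=4, n=2
  total=100, idx=4, n=3

Final answer: 100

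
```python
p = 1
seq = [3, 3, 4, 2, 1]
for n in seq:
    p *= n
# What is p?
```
Trace:
  p=1
  p=3, n=3
  p=9, n=3
  p=36, n=4
  p=72, n=2
  p=72, n=1

Final answer: 72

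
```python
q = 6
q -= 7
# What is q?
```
Trace:
  q=6
  q=-1

Final answer: -1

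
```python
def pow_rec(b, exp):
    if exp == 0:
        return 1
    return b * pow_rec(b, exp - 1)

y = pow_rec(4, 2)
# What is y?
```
Call trace:
pow_rec(b=4, exp=2)
  pow_rec(b=4, exp=1)
    pow_rec(b=4, exp=0)
    -> return 1
  -> return 4
-> return 16

Final answer: 16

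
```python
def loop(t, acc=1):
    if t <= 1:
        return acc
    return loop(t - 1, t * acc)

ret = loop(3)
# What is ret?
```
Call trace:
loop(t=3, acc=1)
  loop(t=2, acc=3)
    loop(t=1, acc=6)
    -> return 6
  -> return 6
-> return 6

Final answer: 6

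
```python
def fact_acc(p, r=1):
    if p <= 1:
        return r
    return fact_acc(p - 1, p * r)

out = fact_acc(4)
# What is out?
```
Call trace:
fact_acc(p=4, r=1)
  fact_acc(p=3, r=4)
    fact_acc(p=2, r=12)
      fact_acc(p=1, r=24)
      -> return 24
    -> return 24
  -> return 24
-> return 24

Final answer: 24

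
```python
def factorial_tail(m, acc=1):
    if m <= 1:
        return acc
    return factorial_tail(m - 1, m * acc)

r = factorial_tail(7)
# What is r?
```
Call trace:
factorial_tail(m=7, acc=1)
  factorial_tail(m=6, acc=7)
    factorial_tail(m=5, acc=42)
      factorial_tail(m=4, acc=210)
        factorial_tail(m=3, acc=840)
          factorial_tail(m=2, acc=2520)
            factorial_tail(m=1, acc=5040)
            -> return 5040
          -> return 5040
        -> return 5040
      -> return 5040
    -> return 5040
  -> return 5040
-> return 5040

Final answer: 5040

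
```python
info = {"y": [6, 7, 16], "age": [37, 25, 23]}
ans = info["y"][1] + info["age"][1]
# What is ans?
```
Trace:
  info={'y': [6, 7, 16], 'age': [37, 25, 23]}
  info={'y': [6, 7, 16], 'age': [37, 25, 23]}, ans=32

Final answer: 32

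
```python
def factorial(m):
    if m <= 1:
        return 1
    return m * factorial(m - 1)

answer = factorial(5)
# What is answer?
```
Call trace:
factorial(m=5)
  factorial(m=4)
    factorial(m=3)
      factorial(m=2)
        factorial(m=1)
        -> return 1
      -> return 2
    -> return 6
  -> return 24
-> return 120

Final answer: 120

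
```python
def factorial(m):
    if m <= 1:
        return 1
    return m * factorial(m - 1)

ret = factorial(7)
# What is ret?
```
Call trace:
factorial(m=7)
  factorial(m=6)
    factorial(m=5)
      factorial(m=4)
        factorial(m=3)
          factorial(m=2)
            factorial(m=1)
            -> return 1
          -> return 2
        -> return 6
      -> return 24
    -> return 120
  -> return 720
-> return 5040

Final answer: 5040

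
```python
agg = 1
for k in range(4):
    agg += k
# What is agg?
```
Trace:
  agg=1
  agg=1, k=0
  agg=2, k=1
  agg=4, k=2
  agg=7, k=3

Final answer: 7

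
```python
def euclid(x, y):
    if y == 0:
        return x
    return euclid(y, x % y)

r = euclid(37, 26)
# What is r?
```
Call trace:
euclid(x=37, y=26)
  euclid(x=26, y=11)
    euclid(x=11, y=4)
      euclid(x=4, y=3)
        euclid(x=3, y=1)
          euclid(x=1, y=0)
          -> return 1
        -> return 1
      -> return 1
    -> return 1
  -> return 1
-> return 1

Final answer: 1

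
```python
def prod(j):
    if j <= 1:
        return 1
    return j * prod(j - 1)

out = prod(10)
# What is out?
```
Call trace:
prod(j=10)
  prod(j=9)
    prod(j=8)
      prod(j=7)
        prod(j=6)
          prod(j=5)
            prod(j=4)
              prod(j=3)
                prod(j=2)
                  prod(j=1)
                  -> return 1
                -> return 2
              -> return 6
            -> return 24
          -> return 120
        -> return 720
      -> return 5040
    -> return 40320
  -> return 362880
-> return 3628800

Final answer: 3628800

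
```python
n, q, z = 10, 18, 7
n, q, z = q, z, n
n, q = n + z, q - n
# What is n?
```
Trace:
  n=10, q=18, z=7
  n=18, q=7, z=10
  n=28, q=-11, z=10

Final answer: 28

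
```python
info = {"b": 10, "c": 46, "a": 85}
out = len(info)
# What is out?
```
Trace:
  info={'b': 10, 'c': 46, 'a': 85}
  info={'b': 10, 'c': 46, 'a': 85}, out=3

Final answer: 3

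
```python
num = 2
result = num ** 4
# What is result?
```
Trace:
  num=2
  num=2, result=16

Final answer: 16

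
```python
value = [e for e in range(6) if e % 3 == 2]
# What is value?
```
Trace:
  e=0
  e=1
  e=2
  e=3
  e=4
  e=5
  value=[2, 5]

Final answer: [2, 5]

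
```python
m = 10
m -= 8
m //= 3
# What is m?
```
Trace:
  m=10
  m=2
  m=0

Final answer: 0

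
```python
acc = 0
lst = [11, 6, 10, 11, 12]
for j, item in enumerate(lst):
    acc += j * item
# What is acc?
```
Trace:
  acc=0
  acc=0, j=0, item=11
  acc=6, j=1, item=6
  acc=26, j=2, item=10
  acc=59, j=3, item=11
  acc=107, j=4, item=12

Final answer: 107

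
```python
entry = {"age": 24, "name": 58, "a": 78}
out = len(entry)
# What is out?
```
Trace:
  entry={'age': 24, 'name': 58, 'a': 78}
  entry={'age': 24, 'name': 58, 'a': 78}, out=3

Final answer: 3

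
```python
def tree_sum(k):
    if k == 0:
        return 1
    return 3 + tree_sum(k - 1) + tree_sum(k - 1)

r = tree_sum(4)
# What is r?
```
Call trace (a repeated sub-call is expanded the first time; later identical calls just restate its return value):
tree_sum(k=4)
  tree_sum(k=3)
    tree_sum(k=2)
      tree_sum(k=1)
        tree_sum(k=0)
        -> return 1
        tree_sum(k=0)
        -> return 1
      -> return 5
      tree_sum(k=1) -> return 5  (same call as traced above)
    -> return 13
    tree_sum(k=2) -> return 13  (same call as traced above)
  -> return 29
  tree_sum(k=3) -> return 29  (same call as traced above)
-> return 61

Final answer: 61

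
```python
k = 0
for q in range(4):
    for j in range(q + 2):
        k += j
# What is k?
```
Trace:
  k=0
  k=0, q=0, j=0
  k=1, q=0, j=1
  k=1, q=1, j=0
  k=2, q=1, j=1
  k=4, q=1, j=2
  k=4, q=2, j=0
  k=5, q=2, j=1
  k=7, q=2, j=2
  k=10, q=2, j=3
  k=10, q=3, j=0
  k=11, q=3, j=1
  k=13, q=3, j=2
  k=16, q=3, j=3
  k=20, q=3, j=4

Final answer: 20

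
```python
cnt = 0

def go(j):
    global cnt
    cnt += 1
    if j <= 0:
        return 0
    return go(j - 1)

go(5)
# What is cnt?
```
Call trace:
go(j=5)
  go(j=4)
    go(j=3)
      go(j=2)
        go(j=1)
          go(j=0)
          -> return 0
        -> return 0
      -> return 0
    -> return 0
  -> return 0
-> return 0

cnt is incremented once per call. go is entered once for each j = 5, 4, 3, 2, 1, 0 (the j <= 0 call returns without recursing), i.e. 5 + 1 calls.
cnt = 6

Final answer: 6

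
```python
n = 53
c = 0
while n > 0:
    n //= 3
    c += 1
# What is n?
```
Trace:
  n=53
  n=53, c=0
  n=17, c=1
  n=5, c=2
  n=1, c=3
  n=0, c=4

Final answer: 0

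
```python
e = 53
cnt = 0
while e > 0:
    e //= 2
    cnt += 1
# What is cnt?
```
Trace:
  e=53
  e=53, cnt=0
  e=26, cnt=1
  e=13, cnt=2
  e=6, cnt=3
  e=3, cnt=4
  e=1, cnt=5
  e=0, cnt=6

Final answer: 6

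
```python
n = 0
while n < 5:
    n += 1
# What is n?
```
Trace:
  n=0
  n=1
  n=2
  n=3
  n=4
  n=5

Final answer: 5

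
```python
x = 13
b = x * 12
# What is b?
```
Trace:
  x=13
  x=13, b=156

Final answer: 156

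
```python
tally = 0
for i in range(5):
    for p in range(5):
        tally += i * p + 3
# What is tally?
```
Trace:
  tally=0
  tally=3, i=0, p=0
  tally=6, i=0, p=1
  tally=9, i=0, p=2
  tally=12, i=0, p=3
  tally=15, i=0, p=4
  tally=18, i=1, p=0
  tally=22, i=1, p=1
  tally=27, i=1, p=2
  tally=33, i=1, p=3
  tally=40, i=1, p=4
  tally=43, i=2, p=0
  tally=48, i=2, p=1
  tally=55, i=2, p=2
  tally=64, i=2, p=3
  tally=75, i=2, p=4
  tally=78, i=3, p=0
  tally=84, i=3, p=1
  tally=93, i=3, p=2
  tally=105, i=3, p=3
  tally=120, i=3, p=4
  tally=123, i=4, p=0
  tally=130, i=4, p=1
  tally=141, i=4, p=2
  tally=156, i=4, p=3
  tally=175, i=4, p=4

Final answer: 175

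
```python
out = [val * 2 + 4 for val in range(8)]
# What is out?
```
Trace:
  val=0
  val=1
  val=2
  val=3
  val=4
  val=5
  val=6
  val=7
  out=[4, 6, 8, 10, 12, 14, 16, 18]

Final answer: [4, 6, 8, 10, 12, 14, 16, 18]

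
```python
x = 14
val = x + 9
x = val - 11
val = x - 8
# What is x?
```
Trace:
  x=14
  x=14, val=23
  x=12, val=23
  x=12, val=4

Final answer: 12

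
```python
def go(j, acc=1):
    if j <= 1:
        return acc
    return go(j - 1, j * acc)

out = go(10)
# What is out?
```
Call trace:
go(j=10, acc=1)
  go(j=9, acc=10)
    go(j=8, acc=90)
      go(j=7, acc=720)
        go(j=6, acc=5040)
          go(j=5, acc=30240)
            go(j=4, acc=151200)
              go(j=3, acc=604800)
                go(j=2, acc=1814400)
                  go(j=1, acc=3628800)
                  -> return 3628800
                -> return 3628800
              -> return 3628800
            -> return 3628800
          -> return 3628800
        -> return 3628800
      -> return 3628800
    -> return 3628800
  -> return 3628800
-> return 3628800

Final answer: 3628800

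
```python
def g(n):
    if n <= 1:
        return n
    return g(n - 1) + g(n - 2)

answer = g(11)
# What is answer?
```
Call trace (a repeated sub-call is expanded the first time; later identical calls just restate its return value):
g(n=11)
  g(n=10)
    g(n=9)
      g(n=8)
        g(n=7)
          g(n=6)
            g(n=5)
              g(n=4)
                g(n=3)
                  g(n=2)
                    g(n=1)
                    -> return 1
                    g(n=0)
                    -> return 0
                  -> return 1
                  g(n=1)
                  -> return 1
                -> return 2
                g(n=2) -> return 1  (same call as traced above)
              -> return 3
              g(n=3) -> return 2  (same call as traced above)
            -> return 5
            g(n=4) -> return 3  (same call as traced above)
          -> return 8
          g(n=5) -> return 5  (same call as traced above)
        -> return 13
        g(n=6) -> return 8  (same call as traced above)
      -> return 21
      g(n=7) -> return 13  (same call as traced above)
    -> return 34
    g(n=8) -> return 21  (same call as traced above)
  -> return 55
  g(n=9) -> return 34  (same call as traced above)
-> return 89

Final answer: 89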